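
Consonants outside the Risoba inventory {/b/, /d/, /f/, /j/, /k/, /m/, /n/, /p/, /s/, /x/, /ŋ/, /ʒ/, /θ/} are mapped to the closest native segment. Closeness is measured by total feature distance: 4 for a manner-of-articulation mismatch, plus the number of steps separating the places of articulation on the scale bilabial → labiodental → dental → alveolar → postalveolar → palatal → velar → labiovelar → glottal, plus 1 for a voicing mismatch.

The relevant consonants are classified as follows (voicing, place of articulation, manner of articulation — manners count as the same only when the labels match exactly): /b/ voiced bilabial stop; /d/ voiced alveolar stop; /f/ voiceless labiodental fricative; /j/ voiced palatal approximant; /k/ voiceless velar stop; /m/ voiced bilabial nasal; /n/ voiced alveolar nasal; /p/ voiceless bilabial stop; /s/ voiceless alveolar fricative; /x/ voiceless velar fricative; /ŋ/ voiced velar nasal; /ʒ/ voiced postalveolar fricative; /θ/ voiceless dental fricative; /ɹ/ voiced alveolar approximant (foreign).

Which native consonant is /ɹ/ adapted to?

j

/j/ is closest: same manner (approximant), place distance 2 (alveolar→palatal), same voicing; total 2. Next closest is /d/ at distance 4.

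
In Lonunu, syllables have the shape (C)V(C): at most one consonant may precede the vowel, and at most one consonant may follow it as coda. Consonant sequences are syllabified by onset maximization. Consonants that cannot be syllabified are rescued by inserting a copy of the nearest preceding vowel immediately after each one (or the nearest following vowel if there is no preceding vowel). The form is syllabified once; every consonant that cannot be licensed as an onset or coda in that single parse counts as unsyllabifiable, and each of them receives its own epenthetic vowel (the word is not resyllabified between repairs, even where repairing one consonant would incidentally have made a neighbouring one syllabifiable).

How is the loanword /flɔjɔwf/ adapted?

fɔlɔjɔwfɔ

The consonants /f/, /f/ cannot be parsed into a legal (C)V(C) syllable (at most one coda consonant is licensed; onsets are limited to one consonant).
Each unlicensed consonant becomes the onset of a new syllable: /f/ → /fɔ/, /f/ → /fɔ/.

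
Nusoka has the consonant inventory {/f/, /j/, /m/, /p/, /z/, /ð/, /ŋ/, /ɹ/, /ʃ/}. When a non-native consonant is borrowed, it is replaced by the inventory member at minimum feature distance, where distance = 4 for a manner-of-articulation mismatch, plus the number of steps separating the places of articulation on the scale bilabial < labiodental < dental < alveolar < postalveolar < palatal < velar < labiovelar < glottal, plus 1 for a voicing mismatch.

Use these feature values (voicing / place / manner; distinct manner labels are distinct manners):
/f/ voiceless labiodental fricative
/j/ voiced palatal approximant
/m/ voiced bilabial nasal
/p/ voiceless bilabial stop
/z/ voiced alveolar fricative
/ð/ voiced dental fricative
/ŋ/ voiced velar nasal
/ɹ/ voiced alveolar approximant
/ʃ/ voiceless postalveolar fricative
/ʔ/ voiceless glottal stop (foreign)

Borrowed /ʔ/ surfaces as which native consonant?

ŋ

/ŋ/ is closest: manner differs (stop→nasal, +4), place distance 2 (glottal→velar), voicing differs (+1); total 7. Next closest is /j/ at distance 8.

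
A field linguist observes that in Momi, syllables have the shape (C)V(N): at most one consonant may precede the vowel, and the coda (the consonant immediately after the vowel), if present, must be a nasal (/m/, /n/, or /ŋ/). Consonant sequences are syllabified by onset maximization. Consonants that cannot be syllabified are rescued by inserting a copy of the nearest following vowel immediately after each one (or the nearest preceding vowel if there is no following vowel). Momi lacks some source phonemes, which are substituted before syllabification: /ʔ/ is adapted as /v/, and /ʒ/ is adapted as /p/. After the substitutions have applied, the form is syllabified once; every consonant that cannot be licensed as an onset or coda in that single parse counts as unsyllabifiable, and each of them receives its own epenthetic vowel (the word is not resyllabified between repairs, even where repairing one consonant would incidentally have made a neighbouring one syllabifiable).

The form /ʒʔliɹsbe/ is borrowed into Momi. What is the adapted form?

Substitution: /ʒ/ → /p/, /ʔ/ → /v/, giving /pvliɹsbe/.
Under (C)V(N), the unsyllabifiable consonants are /p/, /v/, /ɹ/, /s/ (only a nasal (/m/, /n/, or /ŋ/) is licensed in coda position; onsets are limited to one consonant).
Inserting the epenthetic vowel yields /p/ → /pi/, /v/ → /vi/, /ɹ/ → /ɹe/, /s/ → /se/.

piviliɹesebe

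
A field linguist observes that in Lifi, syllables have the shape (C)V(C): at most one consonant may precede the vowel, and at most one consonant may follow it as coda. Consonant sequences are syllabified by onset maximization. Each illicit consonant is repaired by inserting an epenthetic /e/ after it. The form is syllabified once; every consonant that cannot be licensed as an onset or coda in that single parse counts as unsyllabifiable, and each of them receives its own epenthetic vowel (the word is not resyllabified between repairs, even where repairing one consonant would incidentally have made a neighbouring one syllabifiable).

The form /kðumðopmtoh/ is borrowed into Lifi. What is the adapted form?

The consonants /k/, /m/ cannot be parsed into a legal (C)V(C) syllable (at most one coda consonant is licensed; onsets are limited to one consonant).
Inserting the epenthetic vowel yields /k/ → /ke/, /m/ → /me/.

keðumðopmetoh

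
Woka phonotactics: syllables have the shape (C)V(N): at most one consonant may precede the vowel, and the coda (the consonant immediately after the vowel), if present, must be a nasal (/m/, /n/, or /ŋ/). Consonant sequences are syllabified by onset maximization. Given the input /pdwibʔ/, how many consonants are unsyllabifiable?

4

The consonants /p/, /d/, /b/, /ʔ/ cannot be parsed into a legal (C)V(N) syllable (only a nasal (/m/, /n/, or /ŋ/) is licensed in coda position; onsets are limited to one consonant).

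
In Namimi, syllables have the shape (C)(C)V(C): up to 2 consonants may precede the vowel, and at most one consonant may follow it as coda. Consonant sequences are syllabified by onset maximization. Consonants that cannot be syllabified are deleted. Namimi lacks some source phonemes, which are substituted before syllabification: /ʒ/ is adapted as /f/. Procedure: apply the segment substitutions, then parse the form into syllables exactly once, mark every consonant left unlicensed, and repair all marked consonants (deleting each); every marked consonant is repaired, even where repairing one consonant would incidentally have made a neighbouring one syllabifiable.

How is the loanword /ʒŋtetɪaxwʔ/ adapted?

ŋtetɪax

Substitution: /ʒ/ → /f/, giving /fŋtetɪaxwʔ/.
Under (C)(C)V(C), the unsyllabifiable consonants are /f/, /w/, /ʔ/ (at most one coda consonant is licensed; onsets may contain at most 2 consonants).
Deletion applies to /f/, /w/, /ʔ/.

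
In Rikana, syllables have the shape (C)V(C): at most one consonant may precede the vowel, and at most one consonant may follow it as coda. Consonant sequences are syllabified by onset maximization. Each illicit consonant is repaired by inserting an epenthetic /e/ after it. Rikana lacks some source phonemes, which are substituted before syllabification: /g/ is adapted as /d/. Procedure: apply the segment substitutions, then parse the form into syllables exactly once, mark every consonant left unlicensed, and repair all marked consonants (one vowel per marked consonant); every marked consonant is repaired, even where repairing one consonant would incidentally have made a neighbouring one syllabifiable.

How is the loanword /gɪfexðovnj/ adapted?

dɪfexðovneje

Substitution: /g/ → /d/, giving /dɪfexðovnj/.
Under (C)V(C), the unsyllabifiable consonants are /n/, /j/ (at most one coda consonant is licensed; onsets are limited to one consonant).
Epenthesis after each stranded consonant: /n/ → /ne/, /j/ → /je/.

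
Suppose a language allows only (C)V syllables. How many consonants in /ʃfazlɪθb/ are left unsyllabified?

4

Syllabifying with onset maximization leaves /ʃ/, /z/, /θ/, /b/ stranded (no codas are permitted; onsets are limited to one consonant).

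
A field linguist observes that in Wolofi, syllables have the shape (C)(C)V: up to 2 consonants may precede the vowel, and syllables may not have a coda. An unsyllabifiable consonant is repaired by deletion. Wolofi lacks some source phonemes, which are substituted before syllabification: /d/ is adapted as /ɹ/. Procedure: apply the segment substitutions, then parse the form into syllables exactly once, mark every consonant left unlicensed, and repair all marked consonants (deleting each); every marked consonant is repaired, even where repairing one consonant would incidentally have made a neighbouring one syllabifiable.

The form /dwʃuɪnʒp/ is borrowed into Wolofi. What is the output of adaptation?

Substitution: /d/ → /ɹ/, giving /ɹwʃuɪnʒp/.
The consonants /ɹ/, /n/, /ʒ/, /p/ cannot be parsed into a legal (C)(C)V syllable (no codas are permitted; onsets may contain at most 2 consonants).
Deleting the stranded consonants removes /ɹ/, /n/, /ʒ/, /p/.

wʃuɪ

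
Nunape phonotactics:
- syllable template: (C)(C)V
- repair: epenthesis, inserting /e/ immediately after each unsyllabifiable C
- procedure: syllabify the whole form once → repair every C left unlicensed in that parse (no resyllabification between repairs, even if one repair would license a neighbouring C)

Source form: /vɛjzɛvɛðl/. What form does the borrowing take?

The consonants /ð/, /l/ cannot be parsed into a legal (C)(C)V syllable (no codas are permitted; onsets may contain at most 2 consonants).
Each unlicensed consonant becomes the onset of a new syllable: /ð/ → /ðe/, /l/ → /le/.

vɛjzɛvɛðele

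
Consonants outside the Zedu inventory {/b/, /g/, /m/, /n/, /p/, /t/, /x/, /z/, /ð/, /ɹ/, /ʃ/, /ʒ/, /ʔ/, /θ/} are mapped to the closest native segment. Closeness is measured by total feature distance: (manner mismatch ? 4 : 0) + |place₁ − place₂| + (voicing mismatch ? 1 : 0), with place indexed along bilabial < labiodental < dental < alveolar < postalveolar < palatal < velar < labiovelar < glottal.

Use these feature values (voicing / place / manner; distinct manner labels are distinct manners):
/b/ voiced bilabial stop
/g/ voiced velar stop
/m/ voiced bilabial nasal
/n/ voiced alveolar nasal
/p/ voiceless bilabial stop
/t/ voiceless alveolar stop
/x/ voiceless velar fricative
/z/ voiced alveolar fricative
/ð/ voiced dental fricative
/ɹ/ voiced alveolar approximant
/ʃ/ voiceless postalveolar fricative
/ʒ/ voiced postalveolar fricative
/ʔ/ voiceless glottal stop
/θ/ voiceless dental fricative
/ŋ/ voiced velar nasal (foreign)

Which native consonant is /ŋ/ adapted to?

/n/ is closest: same manner (nasal), place distance 3 (velar→alveolar), same voicing; total 3. Next closest is /g/ at distance 4.

n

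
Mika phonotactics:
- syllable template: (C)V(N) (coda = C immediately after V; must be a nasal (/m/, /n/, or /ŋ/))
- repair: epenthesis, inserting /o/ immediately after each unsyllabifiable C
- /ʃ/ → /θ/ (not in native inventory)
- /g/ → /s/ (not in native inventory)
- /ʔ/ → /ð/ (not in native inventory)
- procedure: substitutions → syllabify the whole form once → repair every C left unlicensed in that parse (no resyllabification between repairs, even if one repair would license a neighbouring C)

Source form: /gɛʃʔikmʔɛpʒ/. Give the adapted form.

sɛθoðikomoðɛpoʒo

Substitution: /g/ → /s/, /ʃ/ → /θ/, /ʔ/ → /ð/, giving /sɛθðikmðɛpʒ/.
The consonants /θ/, /k/, /m/, /p/, /ʒ/ cannot be parsed into a legal (C)V(N) syllable (only a nasal (/m/, /n/, or /ŋ/) is licensed in coda position; onsets are limited to one consonant).
Epenthesis after each stranded consonant: /θ/ → /θo/, /k/ → /ko/, /m/ → /mo/, /p/ → /po/, /ʒ/ → /ʒo/.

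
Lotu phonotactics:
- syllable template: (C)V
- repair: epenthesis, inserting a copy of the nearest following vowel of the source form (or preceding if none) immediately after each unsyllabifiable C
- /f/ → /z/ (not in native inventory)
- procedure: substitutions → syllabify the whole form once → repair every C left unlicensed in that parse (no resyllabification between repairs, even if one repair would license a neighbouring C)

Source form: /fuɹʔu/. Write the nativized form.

Substitution: /f/ → /z/, giving /zuɹʔu/.
Syllabifying with onset maximization leaves /ɹ/ stranded (no codas are permitted; onsets are limited to one consonant).
Each unlicensed consonant becomes the onset of a new syllable: /ɹ/ → /ɹu/.

zuɹuʔu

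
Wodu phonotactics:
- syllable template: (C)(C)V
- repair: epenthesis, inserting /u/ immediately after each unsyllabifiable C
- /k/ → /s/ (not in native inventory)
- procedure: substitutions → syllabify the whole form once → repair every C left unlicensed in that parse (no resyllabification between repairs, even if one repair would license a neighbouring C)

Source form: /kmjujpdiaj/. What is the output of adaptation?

sumjujupdiaju

Substitution: /k/ → /s/, giving /smjujpdiaj/.
Syllabifying with onset maximization leaves /s/, /j/, /j/ stranded (no codas are permitted; onsets may contain at most 2 consonants).
Inserting the epenthetic vowel yields /s/ → /su/, /j/ → /ju/, /j/ → /ju/.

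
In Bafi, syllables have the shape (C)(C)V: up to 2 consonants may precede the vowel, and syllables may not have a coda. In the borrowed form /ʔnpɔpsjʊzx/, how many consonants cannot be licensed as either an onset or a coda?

The consonants /ʔ/, /p/, /z/, /x/ cannot be parsed into a legal (C)(C)V syllable (no codas are permitted; onsets may contain at most 2 consonants).

4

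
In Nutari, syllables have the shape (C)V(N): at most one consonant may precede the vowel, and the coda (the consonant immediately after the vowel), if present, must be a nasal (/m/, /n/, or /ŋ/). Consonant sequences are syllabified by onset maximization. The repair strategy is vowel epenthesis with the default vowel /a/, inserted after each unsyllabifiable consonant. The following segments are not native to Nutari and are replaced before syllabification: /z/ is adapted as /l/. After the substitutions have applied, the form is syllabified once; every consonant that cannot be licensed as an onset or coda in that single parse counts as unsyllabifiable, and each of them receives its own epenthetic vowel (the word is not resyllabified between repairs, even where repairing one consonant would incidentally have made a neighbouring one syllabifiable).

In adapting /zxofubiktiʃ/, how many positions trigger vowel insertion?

3

After substitution the input is /lxofubiktiʃ/.
The unsyllabifiable consonants are /l/, /k/, /ʃ/; each receives one epenthetic vowel.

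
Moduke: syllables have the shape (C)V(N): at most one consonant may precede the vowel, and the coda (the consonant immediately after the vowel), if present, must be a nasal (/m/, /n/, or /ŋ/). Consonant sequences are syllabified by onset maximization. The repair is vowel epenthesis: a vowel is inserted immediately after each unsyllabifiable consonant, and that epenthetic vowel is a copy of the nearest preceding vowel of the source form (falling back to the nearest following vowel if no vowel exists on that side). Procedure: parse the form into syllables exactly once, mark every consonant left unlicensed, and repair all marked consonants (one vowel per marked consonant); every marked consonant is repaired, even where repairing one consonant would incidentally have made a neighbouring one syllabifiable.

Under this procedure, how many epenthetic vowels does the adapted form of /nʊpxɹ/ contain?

The unsyllabifiable consonants are /p/, /x/, /ɹ/; each receives one epenthetic vowel.

3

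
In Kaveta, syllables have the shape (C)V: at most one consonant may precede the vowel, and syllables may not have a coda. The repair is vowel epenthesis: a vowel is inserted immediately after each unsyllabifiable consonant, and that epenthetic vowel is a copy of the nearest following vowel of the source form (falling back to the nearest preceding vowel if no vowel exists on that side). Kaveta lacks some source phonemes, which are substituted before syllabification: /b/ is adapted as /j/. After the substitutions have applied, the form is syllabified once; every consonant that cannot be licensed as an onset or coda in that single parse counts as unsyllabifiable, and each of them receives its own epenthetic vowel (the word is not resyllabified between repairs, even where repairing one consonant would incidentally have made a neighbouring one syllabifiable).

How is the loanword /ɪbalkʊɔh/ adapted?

Substitution: /b/ → /j/, giving /ɪjalkʊɔh/.
Syllabifying with onset maximization leaves /l/, /h/ stranded (no codas are permitted; onsets are limited to one consonant).
Inserting the epenthetic vowel yields /l/ → /lʊ/, /h/ → /hɔ/.

ɪjalʊkʊɔhɔ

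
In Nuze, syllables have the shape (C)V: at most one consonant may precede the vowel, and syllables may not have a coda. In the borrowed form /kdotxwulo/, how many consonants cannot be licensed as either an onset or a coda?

Under (C)V, the unsyllabifiable consonants are /k/, /t/, /x/ (no codas are permitted; onsets are limited to one consonant).

3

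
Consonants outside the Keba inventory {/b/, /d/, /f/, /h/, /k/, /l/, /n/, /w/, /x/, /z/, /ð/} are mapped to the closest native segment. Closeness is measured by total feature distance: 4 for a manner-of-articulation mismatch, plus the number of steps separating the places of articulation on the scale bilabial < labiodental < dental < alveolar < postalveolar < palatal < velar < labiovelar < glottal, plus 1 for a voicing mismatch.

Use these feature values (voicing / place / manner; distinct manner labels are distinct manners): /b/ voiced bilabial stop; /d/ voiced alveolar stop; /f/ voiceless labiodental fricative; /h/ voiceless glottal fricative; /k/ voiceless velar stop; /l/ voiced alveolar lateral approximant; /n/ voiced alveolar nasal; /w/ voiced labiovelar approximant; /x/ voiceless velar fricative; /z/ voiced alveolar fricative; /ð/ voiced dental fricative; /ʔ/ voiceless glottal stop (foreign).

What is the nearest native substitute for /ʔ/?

k

/k/ is closest: same manner (stop), place distance 2 (glottal→velar), same voicing; total 2. Next closest is /h/ at distance 4.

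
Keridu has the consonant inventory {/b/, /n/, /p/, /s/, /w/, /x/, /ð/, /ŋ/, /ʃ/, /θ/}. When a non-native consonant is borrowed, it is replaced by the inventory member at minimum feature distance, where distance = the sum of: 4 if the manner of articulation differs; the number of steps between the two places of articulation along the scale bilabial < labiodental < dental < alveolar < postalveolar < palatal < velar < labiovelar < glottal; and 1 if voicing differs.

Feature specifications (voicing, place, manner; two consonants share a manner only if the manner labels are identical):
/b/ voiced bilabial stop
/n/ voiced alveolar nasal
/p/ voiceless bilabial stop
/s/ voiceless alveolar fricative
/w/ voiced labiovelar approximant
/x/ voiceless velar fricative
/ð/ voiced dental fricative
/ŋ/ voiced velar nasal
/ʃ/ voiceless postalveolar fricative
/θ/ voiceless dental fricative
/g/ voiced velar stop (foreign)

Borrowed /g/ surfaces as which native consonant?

ŋ

/ŋ/ is closest: manner differs (stop→nasal, +4), place distance 0 (velar→velar), same voicing; total 4. Next closest is /w/ at distance 5.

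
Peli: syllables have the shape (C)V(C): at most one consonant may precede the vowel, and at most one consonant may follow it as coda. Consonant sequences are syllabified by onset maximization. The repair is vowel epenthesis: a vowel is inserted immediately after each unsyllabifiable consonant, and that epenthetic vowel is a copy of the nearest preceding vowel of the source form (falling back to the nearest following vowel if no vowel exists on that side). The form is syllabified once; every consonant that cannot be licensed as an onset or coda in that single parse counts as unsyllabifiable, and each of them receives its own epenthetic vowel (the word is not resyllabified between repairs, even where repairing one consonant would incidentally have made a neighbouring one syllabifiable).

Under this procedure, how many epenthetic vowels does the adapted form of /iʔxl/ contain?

2

The unsyllabifiable consonants are /x/, /l/; each receives one epenthetic vowel.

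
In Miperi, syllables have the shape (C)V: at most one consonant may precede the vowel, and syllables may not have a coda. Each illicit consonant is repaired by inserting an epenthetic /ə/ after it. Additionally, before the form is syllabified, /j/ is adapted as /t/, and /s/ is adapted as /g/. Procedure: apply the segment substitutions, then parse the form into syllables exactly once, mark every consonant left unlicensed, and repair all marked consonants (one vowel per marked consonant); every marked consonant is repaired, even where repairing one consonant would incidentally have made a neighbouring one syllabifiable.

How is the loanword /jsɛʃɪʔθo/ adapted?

təgɛʃɪʔəθo

Substitution: /j/ → /t/, /s/ → /g/, giving /tgɛʃɪʔθo/.
The consonants /t/, /ʔ/ cannot be parsed into a legal (C)V syllable (no codas are permitted; onsets are limited to one consonant).
Epenthesis after each stranded consonant: /t/ → /tə/, /ʔ/ → /ʔə/.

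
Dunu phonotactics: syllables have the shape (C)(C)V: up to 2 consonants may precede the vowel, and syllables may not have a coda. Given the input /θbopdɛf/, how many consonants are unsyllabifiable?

Under (C)(C)V, the unsyllabifiable consonants are /f/ (no codas are permitted; onsets may contain at most 2 consonants).

1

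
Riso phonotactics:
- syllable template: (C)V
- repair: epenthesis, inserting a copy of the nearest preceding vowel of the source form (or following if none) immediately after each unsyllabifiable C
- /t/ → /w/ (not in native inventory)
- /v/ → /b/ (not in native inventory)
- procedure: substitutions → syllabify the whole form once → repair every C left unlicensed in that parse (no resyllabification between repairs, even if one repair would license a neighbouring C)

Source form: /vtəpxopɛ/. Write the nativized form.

bəwəpəxopɛ

Substitution: /v/ → /b/, /t/ → /w/, giving /bwəpxopɛ/.
Syllabifying with onset maximization leaves /b/, /p/ stranded (no codas are permitted; onsets are limited to one consonant).
Inserting the epenthetic vowel yields /b/ → /bə/, /p/ → /pə/.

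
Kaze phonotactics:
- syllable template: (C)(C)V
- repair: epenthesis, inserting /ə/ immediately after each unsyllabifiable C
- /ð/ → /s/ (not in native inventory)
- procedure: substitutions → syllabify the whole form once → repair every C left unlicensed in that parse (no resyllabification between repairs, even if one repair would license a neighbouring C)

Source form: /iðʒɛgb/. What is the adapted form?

Substitution: /ð/ → /s/, giving /isʒɛgb/.
Under (C)(C)V, the unsyllabifiable consonants are /g/, /b/ (no codas are permitted; onsets may contain at most 2 consonants).
Epenthesis after each stranded consonant: /g/ → /gə/, /b/ → /bə/.

isʒɛgəbə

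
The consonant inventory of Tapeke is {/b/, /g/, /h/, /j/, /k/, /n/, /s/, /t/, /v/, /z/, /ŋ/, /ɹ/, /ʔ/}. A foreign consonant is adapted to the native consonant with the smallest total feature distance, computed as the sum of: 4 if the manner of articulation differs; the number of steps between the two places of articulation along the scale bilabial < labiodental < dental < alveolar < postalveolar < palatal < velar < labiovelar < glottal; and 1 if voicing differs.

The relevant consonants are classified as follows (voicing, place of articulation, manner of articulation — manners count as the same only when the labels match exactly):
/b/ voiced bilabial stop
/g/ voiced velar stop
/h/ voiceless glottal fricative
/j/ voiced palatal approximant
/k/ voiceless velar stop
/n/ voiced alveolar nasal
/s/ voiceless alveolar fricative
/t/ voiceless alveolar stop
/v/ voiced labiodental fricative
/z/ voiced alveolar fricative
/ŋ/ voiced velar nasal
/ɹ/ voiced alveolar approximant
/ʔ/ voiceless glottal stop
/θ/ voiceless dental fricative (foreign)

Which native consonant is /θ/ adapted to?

/s/ is closest: same manner (fricative), place distance 1 (dental→alveolar), same voicing; total 1. Next closest is /v/ at distance 2.

s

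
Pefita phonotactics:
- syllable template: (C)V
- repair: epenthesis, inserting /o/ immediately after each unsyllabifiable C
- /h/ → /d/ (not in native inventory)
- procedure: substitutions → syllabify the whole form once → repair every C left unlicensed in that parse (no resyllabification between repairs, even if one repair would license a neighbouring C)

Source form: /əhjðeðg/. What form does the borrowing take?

ədojoðeðogo

Substitution: /h/ → /d/, giving /ədjðeðg/.
Under (C)V, the unsyllabifiable consonants are /d/, /j/, /ð/, /g/ (no codas are permitted; onsets are limited to one consonant).
Each unlicensed consonant becomes the onset of a new syllable: /d/ → /do/, /j/ → /jo/, /ð/ → /ðo/, /g/ → /go/.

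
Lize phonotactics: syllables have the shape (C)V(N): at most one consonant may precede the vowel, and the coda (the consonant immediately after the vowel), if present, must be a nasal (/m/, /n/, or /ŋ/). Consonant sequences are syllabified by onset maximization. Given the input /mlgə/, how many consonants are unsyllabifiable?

2

Under (C)V(N), the unsyllabifiable consonants are /m/, /l/ (only a nasal (/m/, /n/, or /ŋ/) is licensed in coda position; onsets are limited to one consonant).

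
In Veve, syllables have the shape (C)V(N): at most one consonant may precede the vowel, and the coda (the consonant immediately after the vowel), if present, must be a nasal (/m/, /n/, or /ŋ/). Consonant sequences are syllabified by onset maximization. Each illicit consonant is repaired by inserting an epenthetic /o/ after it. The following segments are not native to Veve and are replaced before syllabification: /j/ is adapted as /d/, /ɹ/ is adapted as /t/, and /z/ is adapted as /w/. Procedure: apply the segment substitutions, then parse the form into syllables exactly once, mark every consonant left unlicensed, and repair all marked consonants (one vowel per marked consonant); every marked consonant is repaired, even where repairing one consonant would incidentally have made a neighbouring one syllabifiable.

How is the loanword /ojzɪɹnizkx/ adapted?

odowɪtoniwokoxo

Substitution: /j/ → /d/, /z/ → /w/, /ɹ/ → /t/, giving /odwɪtniwkx/.
Under (C)V(N), the unsyllabifiable consonants are /d/, /t/, /w/, /k/, /x/ (only a nasal (/m/, /n/, or /ŋ/) is licensed in coda position; onsets are limited to one consonant).
Each unlicensed consonant becomes the onset of a new syllable: /d/ → /do/, /t/ → /to/, /w/ → /wo/, /k/ → /ko/, /x/ → /xo/.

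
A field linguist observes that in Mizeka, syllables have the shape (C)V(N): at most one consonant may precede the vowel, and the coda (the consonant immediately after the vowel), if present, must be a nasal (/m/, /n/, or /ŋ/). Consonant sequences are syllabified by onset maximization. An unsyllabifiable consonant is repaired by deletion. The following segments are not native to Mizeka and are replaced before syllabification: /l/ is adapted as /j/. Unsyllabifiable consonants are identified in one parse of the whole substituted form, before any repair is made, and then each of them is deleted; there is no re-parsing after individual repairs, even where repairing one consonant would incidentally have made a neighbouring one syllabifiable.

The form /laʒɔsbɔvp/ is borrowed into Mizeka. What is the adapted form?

Substitution: /l/ → /j/, giving /jaʒɔsbɔvp/.
The consonants /s/, /v/, /p/ cannot be parsed into a legal (C)V(N) syllable (only a nasal (/m/, /n/, or /ŋ/) is licensed in coda position; onsets are limited to one consonant).
Each unlicensed consonant is deleted: /s/, /v/, /p/.

jaʒɔbɔ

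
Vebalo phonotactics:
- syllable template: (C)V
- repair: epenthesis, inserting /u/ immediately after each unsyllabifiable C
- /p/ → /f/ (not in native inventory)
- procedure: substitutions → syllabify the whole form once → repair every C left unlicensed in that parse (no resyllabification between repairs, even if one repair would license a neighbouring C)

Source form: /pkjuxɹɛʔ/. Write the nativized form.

Substitution: /p/ → /f/, giving /fkjuxɹɛʔ/.
The consonants /f/, /k/, /x/, /ʔ/ cannot be parsed into a legal (C)V syllable (no codas are permitted; onsets are limited to one consonant).
Epenthesis after each stranded consonant: /f/ → /fu/, /k/ → /ku/, /x/ → /xu/, /ʔ/ → /ʔu/.

fukujuxuɹɛʔu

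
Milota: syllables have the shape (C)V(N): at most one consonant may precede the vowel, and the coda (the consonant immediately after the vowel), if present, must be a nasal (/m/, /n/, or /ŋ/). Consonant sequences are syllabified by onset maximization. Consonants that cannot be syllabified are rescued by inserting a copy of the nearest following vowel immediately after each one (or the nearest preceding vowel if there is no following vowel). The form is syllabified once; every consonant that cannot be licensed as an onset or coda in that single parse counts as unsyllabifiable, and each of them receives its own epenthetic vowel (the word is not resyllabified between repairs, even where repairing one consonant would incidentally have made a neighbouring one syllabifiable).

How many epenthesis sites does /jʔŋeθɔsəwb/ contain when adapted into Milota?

4

The unsyllabifiable consonants are /j/, /ʔ/, /w/, /b/; each receives one epenthetic vowel.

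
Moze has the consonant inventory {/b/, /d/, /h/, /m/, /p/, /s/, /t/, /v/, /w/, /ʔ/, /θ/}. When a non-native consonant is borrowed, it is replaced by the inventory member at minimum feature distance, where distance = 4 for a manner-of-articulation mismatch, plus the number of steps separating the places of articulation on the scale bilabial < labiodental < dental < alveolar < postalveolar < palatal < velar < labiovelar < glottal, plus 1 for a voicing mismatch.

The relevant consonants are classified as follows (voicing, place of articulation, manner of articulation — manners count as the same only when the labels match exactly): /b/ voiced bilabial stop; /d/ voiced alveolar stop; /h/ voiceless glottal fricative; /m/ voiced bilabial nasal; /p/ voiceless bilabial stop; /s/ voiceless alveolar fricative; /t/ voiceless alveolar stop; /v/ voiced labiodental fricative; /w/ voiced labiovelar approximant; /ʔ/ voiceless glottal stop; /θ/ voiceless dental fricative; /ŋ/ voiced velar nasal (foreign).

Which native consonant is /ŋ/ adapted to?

w

/w/ is closest: manner differs (nasal→approximant, +4), place distance 1 (velar→labiovelar), same voicing; total 5. Next closest is /m/ at distance 6.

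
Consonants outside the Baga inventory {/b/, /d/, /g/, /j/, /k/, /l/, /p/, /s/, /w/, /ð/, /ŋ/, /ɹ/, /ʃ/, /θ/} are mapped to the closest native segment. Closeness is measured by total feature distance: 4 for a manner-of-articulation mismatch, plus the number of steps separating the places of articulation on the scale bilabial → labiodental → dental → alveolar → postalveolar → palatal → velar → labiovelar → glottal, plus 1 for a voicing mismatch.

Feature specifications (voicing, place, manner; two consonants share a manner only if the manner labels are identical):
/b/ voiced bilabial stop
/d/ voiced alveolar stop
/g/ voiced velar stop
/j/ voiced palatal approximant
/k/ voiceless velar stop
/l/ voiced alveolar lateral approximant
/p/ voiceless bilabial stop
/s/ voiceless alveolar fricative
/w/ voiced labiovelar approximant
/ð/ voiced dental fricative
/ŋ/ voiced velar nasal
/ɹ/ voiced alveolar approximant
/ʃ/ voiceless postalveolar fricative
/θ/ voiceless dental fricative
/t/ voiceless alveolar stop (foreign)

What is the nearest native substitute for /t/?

d

/d/ is closest: same manner (stop), place distance 0 (alveolar→alveolar), voicing differs (+1); total 1. Next closest is /k/ at distance 3.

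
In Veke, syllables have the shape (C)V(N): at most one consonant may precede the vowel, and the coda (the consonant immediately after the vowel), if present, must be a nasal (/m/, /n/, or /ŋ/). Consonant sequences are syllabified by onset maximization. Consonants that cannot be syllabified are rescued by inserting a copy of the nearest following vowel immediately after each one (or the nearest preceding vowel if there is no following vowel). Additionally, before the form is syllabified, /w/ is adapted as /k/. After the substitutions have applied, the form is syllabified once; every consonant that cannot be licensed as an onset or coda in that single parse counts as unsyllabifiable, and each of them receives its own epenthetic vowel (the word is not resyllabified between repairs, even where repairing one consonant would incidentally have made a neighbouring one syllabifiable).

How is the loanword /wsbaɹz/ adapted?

Substitution: /w/ → /k/, giving /ksbaɹz/.
The consonants /k/, /s/, /ɹ/, /z/ cannot be parsed into a legal (C)V(N) syllable (only a nasal (/m/, /n/, or /ŋ/) is licensed in coda position; onsets are limited to one consonant).
Each unlicensed consonant becomes the onset of a new syllable: /k/ → /ka/, /s/ → /sa/, /ɹ/ → /ɹa/, /z/ → /za/.

kasabaɹaza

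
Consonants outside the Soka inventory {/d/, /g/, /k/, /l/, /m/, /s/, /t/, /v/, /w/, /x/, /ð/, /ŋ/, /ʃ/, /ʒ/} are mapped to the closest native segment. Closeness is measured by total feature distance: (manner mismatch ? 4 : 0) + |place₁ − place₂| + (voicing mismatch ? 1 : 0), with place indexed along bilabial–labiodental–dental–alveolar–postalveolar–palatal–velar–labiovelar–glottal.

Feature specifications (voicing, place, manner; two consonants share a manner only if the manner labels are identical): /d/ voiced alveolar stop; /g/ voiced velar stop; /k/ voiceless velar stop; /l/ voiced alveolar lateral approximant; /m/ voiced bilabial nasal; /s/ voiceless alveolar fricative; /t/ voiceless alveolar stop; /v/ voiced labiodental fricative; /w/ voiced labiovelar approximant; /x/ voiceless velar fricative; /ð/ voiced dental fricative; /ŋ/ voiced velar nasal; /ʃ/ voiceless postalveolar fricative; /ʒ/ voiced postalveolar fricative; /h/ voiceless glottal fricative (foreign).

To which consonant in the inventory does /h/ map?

/x/ is closest: same manner (fricative), place distance 2 (glottal→velar), same voicing; total 2. Next closest is /ʃ/ at distance 4.

x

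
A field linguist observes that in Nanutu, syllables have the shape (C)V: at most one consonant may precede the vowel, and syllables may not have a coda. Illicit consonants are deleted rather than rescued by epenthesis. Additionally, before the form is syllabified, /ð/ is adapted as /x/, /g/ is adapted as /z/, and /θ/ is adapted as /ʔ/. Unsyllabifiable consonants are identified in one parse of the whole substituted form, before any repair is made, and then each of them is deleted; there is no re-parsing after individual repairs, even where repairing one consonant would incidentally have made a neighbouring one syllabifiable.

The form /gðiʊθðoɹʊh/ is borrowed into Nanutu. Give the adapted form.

xiʊxoɹʊ

Substitution: /g/ → /z/, /ð/ → /x/, /θ/ → /ʔ/, giving /zxiʊʔxoɹʊh/.
Syllabifying with onset maximization leaves /z/, /ʔ/, /h/ stranded (no codas are permitted; onsets are limited to one consonant).
Deleting the stranded consonants removes /z/, /ʔ/, /h/.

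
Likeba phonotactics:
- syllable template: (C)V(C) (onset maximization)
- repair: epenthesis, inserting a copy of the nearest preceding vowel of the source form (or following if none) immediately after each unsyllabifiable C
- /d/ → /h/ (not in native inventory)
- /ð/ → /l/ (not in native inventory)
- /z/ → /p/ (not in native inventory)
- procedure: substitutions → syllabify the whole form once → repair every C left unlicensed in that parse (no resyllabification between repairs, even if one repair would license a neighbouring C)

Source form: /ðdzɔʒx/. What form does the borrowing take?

Substitution: /ð/ → /l/, /d/ → /h/, /z/ → /p/, giving /lhpɔʒx/.
Under (C)V(C), the unsyllabifiable consonants are /l/, /h/, /x/ (at most one coda consonant is licensed; onsets are limited to one consonant).
Each unlicensed consonant becomes the onset of a new syllable: /l/ → /lɔ/, /h/ → /hɔ/, /x/ → /xɔ/.

lɔhɔpɔʒxɔ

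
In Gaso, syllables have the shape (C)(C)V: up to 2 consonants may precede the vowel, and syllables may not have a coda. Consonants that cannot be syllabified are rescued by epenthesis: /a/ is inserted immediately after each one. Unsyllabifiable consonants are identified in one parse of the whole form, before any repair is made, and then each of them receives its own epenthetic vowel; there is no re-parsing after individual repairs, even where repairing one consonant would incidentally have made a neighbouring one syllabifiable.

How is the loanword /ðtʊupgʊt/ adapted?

ðtʊupgʊta

Under (C)(C)V, the unsyllabifiable consonants are /t/ (no codas are permitted; onsets may contain at most 2 consonants).
Epenthesis after each stranded consonant: /t/ → /ta/.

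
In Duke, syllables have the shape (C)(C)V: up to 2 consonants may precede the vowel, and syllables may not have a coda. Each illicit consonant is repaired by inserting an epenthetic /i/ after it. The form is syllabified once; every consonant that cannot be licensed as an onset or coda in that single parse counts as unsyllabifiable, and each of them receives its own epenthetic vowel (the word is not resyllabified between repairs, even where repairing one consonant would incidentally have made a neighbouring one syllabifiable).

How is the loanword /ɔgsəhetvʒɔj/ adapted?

Syllabifying with onset maximization leaves /t/, /j/ stranded (no codas are permitted; onsets may contain at most 2 consonants).
Inserting the epenthetic vowel yields /t/ → /ti/, /j/ → /ji/.

ɔgsəhetivʒɔji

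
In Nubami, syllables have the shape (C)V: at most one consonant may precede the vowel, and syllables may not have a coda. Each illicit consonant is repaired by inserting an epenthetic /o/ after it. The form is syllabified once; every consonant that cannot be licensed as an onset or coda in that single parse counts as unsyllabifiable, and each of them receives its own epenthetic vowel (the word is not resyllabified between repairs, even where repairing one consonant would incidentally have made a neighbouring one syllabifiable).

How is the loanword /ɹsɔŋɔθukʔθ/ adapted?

The consonants /ɹ/, /k/, /ʔ/, /θ/ cannot be parsed into a legal (C)V syllable (no codas are permitted; onsets are limited to one consonant).
Each unlicensed consonant becomes the onset of a new syllable: /ɹ/ → /ɹo/, /k/ → /ko/, /ʔ/ → /ʔo/, /θ/ → /θo/.

ɹosɔŋɔθukoʔoθo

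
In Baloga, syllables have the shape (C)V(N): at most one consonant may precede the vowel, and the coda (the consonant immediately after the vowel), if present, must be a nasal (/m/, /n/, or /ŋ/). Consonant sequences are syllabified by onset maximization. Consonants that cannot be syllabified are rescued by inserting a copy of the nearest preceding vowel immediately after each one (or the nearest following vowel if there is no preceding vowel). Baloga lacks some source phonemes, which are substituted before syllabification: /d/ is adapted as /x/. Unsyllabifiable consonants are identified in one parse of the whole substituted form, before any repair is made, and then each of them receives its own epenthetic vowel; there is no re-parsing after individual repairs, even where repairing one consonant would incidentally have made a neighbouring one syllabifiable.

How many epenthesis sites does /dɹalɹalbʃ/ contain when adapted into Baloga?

5

After substitution the input is /xɹalɹalbʃ/.
The unsyllabifiable consonants are /x/, /l/, /l/, /b/, /ʃ/; each receives one epenthetic vowel.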